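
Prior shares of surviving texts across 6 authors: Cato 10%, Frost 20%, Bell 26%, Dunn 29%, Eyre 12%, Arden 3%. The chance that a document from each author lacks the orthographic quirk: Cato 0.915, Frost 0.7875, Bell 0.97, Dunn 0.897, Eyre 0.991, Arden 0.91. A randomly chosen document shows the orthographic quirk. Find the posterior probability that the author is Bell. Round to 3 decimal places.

Taking complements, P(quirk | each) = Cato 0.085, Frost 0.2125, Bell 0.03, Dunn 0.103, Eyre 0.009, Arden 0.09.
By Bayes' rule, posterior ∝ prior × likelihood:
  Cato: 0.1 × 0.085 = 0.0085
  Frost: 0.2 × 0.2125 = 0.0425
  Bell: 0.26 × 0.03 = 0.0078
  Dunn: 0.29 × 0.103 = 0.02987
  Eyre: 0.12 × 0.009 = 0.00108
  Arden: 0.03 × 0.09 = 0.0027
Normalizing constant = 0.09245.
P(Bell | evidence) = 0.0078 / 0.09245 ≈ 0.084.

0.084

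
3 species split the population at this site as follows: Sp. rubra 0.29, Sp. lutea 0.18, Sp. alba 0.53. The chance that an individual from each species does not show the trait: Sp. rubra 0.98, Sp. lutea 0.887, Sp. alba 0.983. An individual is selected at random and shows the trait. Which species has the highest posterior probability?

Taking complements, P(trait | each) = Sp. rubra 0.02, Sp. lutea 0.113, Sp. alba 0.017.
Prior × likelihood for each hypothesis:
  Sp. rubra: 0.29 × 0.02 = 0.0058
  Sp. lutea: 0.18 × 0.113 = 0.02034
  Sp. alba: 0.53 × 0.017 = 0.00901
Total = 0.03515.
Largest term belongs to Sp. lutea, so Sp. lutea is most probable.

Sp. lutea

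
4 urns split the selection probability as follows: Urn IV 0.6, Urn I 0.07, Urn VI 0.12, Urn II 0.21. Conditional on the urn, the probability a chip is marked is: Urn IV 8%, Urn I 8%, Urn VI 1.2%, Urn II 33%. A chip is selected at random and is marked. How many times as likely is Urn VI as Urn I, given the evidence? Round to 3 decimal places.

Prior × likelihood for each hypothesis:
  Urn IV: 0.6 × 0.08 = 0.048
  Urn I: 0.07 × 0.08 = 0.0056
  Urn VI: 0.12 × 0.012 = 0.00144
  Urn II: 0.21 × 0.33 = 0.0693
Total = 0.12434.
The ratio is 0.00144 / 0.0056 (the normalizer cancels) = 0.257.

0.257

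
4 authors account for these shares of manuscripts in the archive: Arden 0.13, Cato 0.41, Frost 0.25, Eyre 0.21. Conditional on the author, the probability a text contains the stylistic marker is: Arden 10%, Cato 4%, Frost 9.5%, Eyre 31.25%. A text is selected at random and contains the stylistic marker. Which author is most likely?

Eyre

By Bayes' rule, posterior ∝ prior × likelihood:
  Arden: 0.13 × 0.1 = 0.013
  Cato: 0.41 × 0.04 = 0.0164
  Frost: 0.25 × 0.095 = 0.02375
  Eyre: 0.21 × 0.3125 = 0.065625
Normalizing constant = 0.118775.
Largest term belongs to Eyre, so Eyre is most probable.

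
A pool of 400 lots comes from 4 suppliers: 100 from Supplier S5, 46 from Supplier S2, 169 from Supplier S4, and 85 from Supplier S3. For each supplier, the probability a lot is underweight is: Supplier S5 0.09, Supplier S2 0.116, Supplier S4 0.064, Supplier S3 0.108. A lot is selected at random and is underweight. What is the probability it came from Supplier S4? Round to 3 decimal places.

Compute prior × likelihood for every hypothesis:
  Supplier S5: 0.25 × 0.09 = 0.0225
  Supplier S2: 0.115 × 0.116 = 0.01334
  Supplier S4: 0.4225 × 0.064 = 0.02704
  Supplier S3: 0.2125 × 0.108 = 0.02295
Sum = 0.08583.
P(Supplier S4 | evidence) = 0.02704 / 0.08583 ≈ 0.315.

0.315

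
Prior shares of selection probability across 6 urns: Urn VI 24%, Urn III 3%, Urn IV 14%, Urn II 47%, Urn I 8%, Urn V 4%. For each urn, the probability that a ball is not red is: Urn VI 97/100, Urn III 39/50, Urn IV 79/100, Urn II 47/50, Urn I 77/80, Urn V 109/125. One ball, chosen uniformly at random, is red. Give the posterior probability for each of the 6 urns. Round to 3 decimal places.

Taking complements, P(red | each) = Urn VI 0.03, Urn III 0.22, Urn IV 0.21, Urn II 0.06, Urn I 0.0375, Urn V 0.128.
Compute prior × likelihood for every hypothesis:
  Urn VI: 0.24 × 0.03 = 0.0072
  Urn III: 0.03 × 0.22 = 0.0066
  Urn IV: 0.14 × 0.21 = 0.0294
  Urn II: 0.47 × 0.06 = 0.0282
  Urn I: 0.08 × 0.0375 = 0.003
  Urn V: 0.04 × 0.128 = 0.00512
Normalizing constant = 0.07952.
P(Urn VI | red) = 0.0072/0.07952 ≈ 0.091
P(Urn III | red) = 0.0066/0.07952 ≈ 0.083
P(Urn IV | red) = 0.0294/0.07952 ≈ 0.370
P(Urn II | red) = 0.0282/0.07952 ≈ 0.355
P(Urn I | red) = 0.003/0.07952 ≈ 0.038
P(Urn V | red) = 0.00512/0.07952 ≈ 0.064
(Check: 0.091+0.083+0.370+0.355+0.038+0.064 = 1.001.)

Urn VI 0.091, Urn III 0.083, Urn IV 0.370, Urn II 0.355, Urn I 0.038, Urn V 0.064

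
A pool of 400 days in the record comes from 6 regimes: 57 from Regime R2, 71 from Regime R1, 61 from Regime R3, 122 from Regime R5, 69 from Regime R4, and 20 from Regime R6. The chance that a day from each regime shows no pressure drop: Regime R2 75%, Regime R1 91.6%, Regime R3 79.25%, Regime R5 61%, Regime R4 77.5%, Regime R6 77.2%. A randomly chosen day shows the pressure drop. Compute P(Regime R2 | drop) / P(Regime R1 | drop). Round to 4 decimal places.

Taking complements, P(drop | each) = Regime R2 0.25, Regime R1 0.084, Regime R3 0.2075, Regime R5 0.39, Regime R4 0.225, Regime R6 0.228.
Prior × likelihood for each hypothesis:
  Regime R2: 0.1425 × 0.25 = 0.035625
  Regime R1: 0.1775 × 0.084 = 0.01491
  Regime R3: 0.1525 × 0.2075 = 0.03164375
  Regime R5: 0.305 × 0.39 = 0.11895
  Regime R4: 0.1725 × 0.225 = 0.0388125
  Regime R6: 0.05 × 0.228 = 0.0114
Normalizing constant = 0.25134125.
The ratio is 0.035625 / 0.01491 (the normalizer cancels) = 2.3893.

2.3893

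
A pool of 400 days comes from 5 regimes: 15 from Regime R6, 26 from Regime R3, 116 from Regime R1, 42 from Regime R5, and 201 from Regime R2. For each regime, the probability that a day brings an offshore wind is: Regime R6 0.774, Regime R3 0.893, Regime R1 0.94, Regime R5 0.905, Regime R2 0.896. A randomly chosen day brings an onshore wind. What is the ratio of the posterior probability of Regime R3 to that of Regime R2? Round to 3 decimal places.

Taking complements, P(onshore | each) = Regime R6 0.226, Regime R3 0.107, Regime R1 0.06, Regime R5 0.095, Regime R2 0.104.
Prior × likelihood for each hypothesis:
  Regime R6: 0.0375 × 0.226 = 0.008475
  Regime R3: 0.065 × 0.107 = 0.006955
  Regime R1: 0.29 × 0.06 = 0.0174
  Regime R5: 0.105 × 0.095 = 0.009975
  Regime R2: 0.5025 × 0.104 = 0.05226
Total = 0.095065.
The ratio is 0.006955 / 0.05226 (the normalizer cancels) = 0.133.

0.133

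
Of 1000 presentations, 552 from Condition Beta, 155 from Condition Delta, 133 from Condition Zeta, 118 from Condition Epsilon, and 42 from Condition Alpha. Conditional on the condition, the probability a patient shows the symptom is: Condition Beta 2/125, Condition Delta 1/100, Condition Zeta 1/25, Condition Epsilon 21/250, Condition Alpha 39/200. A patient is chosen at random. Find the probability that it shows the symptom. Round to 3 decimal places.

0.034

Compute prior × likelihood for every hypothesis:
  Condition Beta: 0.552 × 0.016 = 0.008832
  Condition Delta: 0.155 × 0.01 = 0.00155
  Condition Zeta: 0.133 × 0.04 = 0.00532
  Condition Epsilon: 0.118 × 0.084 = 0.009912
  Condition Alpha: 0.042 × 0.195 = 0.00819
P(symptomatic) = 0.008832 + 0.00155 + 0.00532 + 0.009912 + 0.00819 = 0.033804 → 0.034.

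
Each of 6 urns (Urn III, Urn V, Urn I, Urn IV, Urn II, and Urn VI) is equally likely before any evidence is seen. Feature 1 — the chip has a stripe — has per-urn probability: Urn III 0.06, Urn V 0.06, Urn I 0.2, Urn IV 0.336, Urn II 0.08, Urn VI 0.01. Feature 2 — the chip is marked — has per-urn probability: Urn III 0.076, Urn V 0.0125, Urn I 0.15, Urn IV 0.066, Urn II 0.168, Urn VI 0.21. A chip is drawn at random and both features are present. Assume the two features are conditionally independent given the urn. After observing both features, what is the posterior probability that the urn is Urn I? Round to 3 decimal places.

0.411

Since the prior is uniform, the posterior is proportional to the likelihood:
  Urn III: 0.06 × 0.076 = 0.00456
  Urn V: 0.06 × 0.0125 = 0.00075
  Urn I: 0.2 × 0.15 = 0.03
  Urn IV: 0.336 × 0.066 = 0.022176
  Urn II: 0.08 × 0.168 = 0.01344
  Urn VI: 0.01 × 0.21 = 0.0021
Total = 0.073026.
P(Urn I | evidence) = 0.03 / 0.073026 ≈ 0.411.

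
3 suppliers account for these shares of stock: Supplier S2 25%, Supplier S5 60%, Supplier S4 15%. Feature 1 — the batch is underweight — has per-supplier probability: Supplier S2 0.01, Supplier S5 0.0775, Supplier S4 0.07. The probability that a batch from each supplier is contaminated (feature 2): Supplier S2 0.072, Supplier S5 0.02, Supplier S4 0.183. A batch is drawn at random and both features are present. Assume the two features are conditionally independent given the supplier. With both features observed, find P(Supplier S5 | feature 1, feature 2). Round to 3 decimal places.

Compute prior × likelihood for every hypothesis:
  Supplier S2: 0.25 × 0.01 × 0.072 = 0.00018
  Supplier S5: 0.6 × 0.0775 × 0.02 = 0.00093
  Supplier S4: 0.15 × 0.07 × 0.183 = 0.0019215
Total = 0.0030315.
P(Supplier S5 | evidence) = 0.00093 / 0.0030315 ≈ 0.307.

0.307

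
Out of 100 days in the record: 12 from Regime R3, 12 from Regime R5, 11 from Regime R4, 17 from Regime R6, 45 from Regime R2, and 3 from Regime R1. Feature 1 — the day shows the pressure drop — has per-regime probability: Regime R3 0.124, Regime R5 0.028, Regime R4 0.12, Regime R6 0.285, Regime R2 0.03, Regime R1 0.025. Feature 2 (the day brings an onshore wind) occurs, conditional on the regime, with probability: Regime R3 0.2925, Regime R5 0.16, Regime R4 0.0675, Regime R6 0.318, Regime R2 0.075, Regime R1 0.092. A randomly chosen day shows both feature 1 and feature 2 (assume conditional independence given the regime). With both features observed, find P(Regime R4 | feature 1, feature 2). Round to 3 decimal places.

By Bayes' rule, posterior ∝ prior × likelihood:
  Regime R3: 0.12 × 0.124 × 0.2925 = 0.0043524
  Regime R5: 0.12 × 0.028 × 0.16 = 0.0005376
  Regime R4: 0.11 × 0.12 × 0.0675 = 0.000891
  Regime R6: 0.17 × 0.285 × 0.318 = 0.0154071
  Regime R2: 0.45 × 0.03 × 0.075 = 0.0010125
  Regime R1: 0.03 × 0.025 × 0.092 = 0.000069
Normalizing constant = 0.0222696.
P(Regime R4 | evidence) = 0.000891 / 0.0222696 ≈ 0.040.

0.040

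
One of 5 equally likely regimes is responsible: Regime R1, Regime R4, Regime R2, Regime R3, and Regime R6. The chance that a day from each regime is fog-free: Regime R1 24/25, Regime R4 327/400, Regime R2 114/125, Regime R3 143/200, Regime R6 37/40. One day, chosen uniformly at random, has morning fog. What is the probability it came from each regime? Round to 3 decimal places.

Taking complements, P(fog | each) = Regime R1 0.04, Regime R4 0.1825, Regime R2 0.088, Regime R3 0.285, Regime R6 0.075.
Since the prior is uniform, the posterior is proportional to the likelihood:
  Regime R1: 0.04
  Regime R4: 0.1825
  Regime R2: 0.088
  Regime R3: 0.285
  Regime R6: 0.075
Normalizing constant = 0.6705.
P(Regime R1 | fog) = 0.04/0.6705 ≈ 0.060
P(Regime R4 | fog) = 0.1825/0.6705 ≈ 0.272
P(Regime R2 | fog) = 0.088/0.6705 ≈ 0.131
P(Regime R3 | fog) = 0.285/0.6705 ≈ 0.425
P(Regime R6 | fog) = 0.075/0.6705 ≈ 0.112
(Check: 0.060+0.272+0.131+0.425+0.112 = 1.000.)

Regime R1 0.060, Regime R4 0.272, Regime R2 0.131, Regime R3 0.425, Regime R6 0.112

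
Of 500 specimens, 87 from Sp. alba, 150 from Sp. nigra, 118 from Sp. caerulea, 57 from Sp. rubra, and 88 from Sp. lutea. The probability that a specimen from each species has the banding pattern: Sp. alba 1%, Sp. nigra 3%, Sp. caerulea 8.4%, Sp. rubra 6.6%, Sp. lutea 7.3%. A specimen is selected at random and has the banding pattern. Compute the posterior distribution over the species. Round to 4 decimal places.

Sp. alba 0.0342, Sp. nigra 0.1767, Sp. caerulea 0.3892, Sp. rubra 0.1477, Sp. lutea 0.2522

Prior × likelihood for each hypothesis:
  Sp. alba: 0.174 × 0.01 = 0.00174
  Sp. nigra: 0.3 × 0.03 = 0.009
  Sp. caerulea: 0.236 × 0.084 = 0.019824
  Sp. rubra: 0.114 × 0.066 = 0.007524
  Sp. lutea: 0.176 × 0.073 = 0.012848
Sum = 0.050936.
P(Sp. alba | banded) = 0.00174/0.050936 ≈ 0.0342
P(Sp. nigra | banded) = 0.009/0.050936 ≈ 0.1767
P(Sp. caerulea | banded) = 0.019824/0.050936 ≈ 0.3892
P(Sp. rubra | banded) = 0.007524/0.050936 ≈ 0.1477
P(Sp. lutea | banded) = 0.012848/0.050936 ≈ 0.2522
(Check: 0.0342+0.1767+0.3892+0.1477+0.2522 = 1.0000.)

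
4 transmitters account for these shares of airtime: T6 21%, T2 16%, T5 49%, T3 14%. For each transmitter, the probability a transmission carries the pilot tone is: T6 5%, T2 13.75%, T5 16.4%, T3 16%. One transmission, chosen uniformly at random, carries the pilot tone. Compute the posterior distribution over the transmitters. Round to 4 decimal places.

T6 0.0776, T2 0.1626, T5 0.5941, T3 0.1656

By Bayes' rule, posterior ∝ prior × likelihood:
  T6: 0.21 × 0.05 = 0.0105
  T2: 0.16 × 0.1375 = 0.022
  T5: 0.49 × 0.164 = 0.08036
  T3: 0.14 × 0.16 = 0.0224
Sum = 0.13526.
P(T6 | pilot) = 0.0105/0.13526 ≈ 0.0776
P(T2 | pilot) = 0.022/0.13526 ≈ 0.1626
P(T5 | pilot) = 0.08036/0.13526 ≈ 0.5941
P(T3 | pilot) = 0.0224/0.13526 ≈ 0.1656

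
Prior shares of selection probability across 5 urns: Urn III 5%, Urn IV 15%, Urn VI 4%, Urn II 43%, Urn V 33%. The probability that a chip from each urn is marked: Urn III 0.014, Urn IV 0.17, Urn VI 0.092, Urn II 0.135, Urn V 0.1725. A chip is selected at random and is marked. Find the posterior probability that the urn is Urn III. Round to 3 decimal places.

0.005

Compute prior × likelihood for every hypothesis:
  Urn III: 0.05 × 0.014 = 0.0007
  Urn IV: 0.15 × 0.17 = 0.0255
  Urn VI: 0.04 × 0.092 = 0.00368
  Urn II: 0.43 × 0.135 = 0.05805
  Urn V: 0.33 × 0.1725 = 0.056925
Normalizing constant = 0.144855.
P(Urn III | evidence) = 0.0007 / 0.144855 ≈ 0.005.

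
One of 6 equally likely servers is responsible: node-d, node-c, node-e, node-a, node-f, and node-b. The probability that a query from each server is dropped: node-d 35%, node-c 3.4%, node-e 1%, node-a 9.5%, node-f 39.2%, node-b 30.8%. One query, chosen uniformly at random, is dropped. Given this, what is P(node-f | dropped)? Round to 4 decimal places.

0.3297

With a uniform prior (1/6 each), posterior ∝ likelihood:
  node-d: 0.35
  node-c: 0.034
  node-e: 0.01
  node-a: 0.095
  node-f: 0.392
  node-b: 0.308
Sum = 1.189.
P(node-f | evidence) = 0.392 / 1.189 ≈ 0.3297.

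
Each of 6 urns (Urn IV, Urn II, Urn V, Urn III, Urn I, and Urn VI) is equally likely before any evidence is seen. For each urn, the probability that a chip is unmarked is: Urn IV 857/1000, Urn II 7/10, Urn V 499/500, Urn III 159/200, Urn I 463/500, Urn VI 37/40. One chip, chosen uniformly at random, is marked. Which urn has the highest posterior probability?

Taking complements, P(marked | each) = Urn IV 0.143, Urn II 0.3, Urn V 0.002, Urn III 0.205, Urn I 0.074, Urn VI 0.075.
Since the prior is uniform, the posterior is proportional to the likelihood:
  Urn IV: 0.143
  Urn II: 0.3
  Urn V: 0.002
  Urn III: 0.205
  Urn I: 0.074
  Urn VI: 0.075
Total = 0.799.
Largest term belongs to Urn II, so Urn II is most probable.

Urn II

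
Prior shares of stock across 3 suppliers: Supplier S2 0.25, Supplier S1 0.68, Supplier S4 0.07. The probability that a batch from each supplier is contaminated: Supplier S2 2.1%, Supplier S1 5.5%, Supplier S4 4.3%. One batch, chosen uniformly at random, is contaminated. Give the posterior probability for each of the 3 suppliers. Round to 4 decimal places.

Unnormalized posteriors (prior × likelihood):
  Supplier S2: 0.25 × 0.021 = 0.00525
  Supplier S1: 0.68 × 0.055 = 0.0374
  Supplier S4: 0.07 × 0.043 = 0.00301
Normalizing constant = 0.04566.
P(Supplier S2 | contaminated) = 0.00525/0.04566 ≈ 0.1150
P(Supplier S1 | contaminated) = 0.0374/0.04566 ≈ 0.8191
P(Supplier S4 | contaminated) = 0.00301/0.04566 ≈ 0.0659

Supplier S2 0.1150, Supplier S1 0.8191, Supplier S4 0.0659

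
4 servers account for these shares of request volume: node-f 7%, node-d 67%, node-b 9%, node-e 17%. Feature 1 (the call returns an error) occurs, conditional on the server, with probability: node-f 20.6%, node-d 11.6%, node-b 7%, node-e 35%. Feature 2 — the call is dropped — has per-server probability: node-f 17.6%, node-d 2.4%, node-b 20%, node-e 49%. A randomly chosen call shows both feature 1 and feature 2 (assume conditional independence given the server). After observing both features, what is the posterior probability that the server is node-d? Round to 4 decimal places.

Prior × likelihood for each hypothesis:
  node-f: 0.07 × 0.206 × 0.176 = 0.00253792
  node-d: 0.67 × 0.116 × 0.024 = 0.00186528
  node-b: 0.09 × 0.07 × 0.2 = 0.00126
  node-e: 0.17 × 0.35 × 0.49 = 0.029155
Normalizing constant = 0.0348182.
P(node-d | evidence) = 0.00186528 / 0.0348182 ≈ 0.0536.

0.0536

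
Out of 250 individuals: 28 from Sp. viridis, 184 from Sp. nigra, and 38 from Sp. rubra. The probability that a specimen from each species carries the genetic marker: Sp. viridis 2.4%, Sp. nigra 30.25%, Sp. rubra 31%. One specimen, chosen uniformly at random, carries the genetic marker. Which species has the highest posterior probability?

By Bayes' rule, posterior ∝ prior × likelihood:
  Sp. viridis: 0.112 × 0.024 = 0.002688
  Sp. nigra: 0.736 × 0.3025 = 0.22264
  Sp. rubra: 0.152 × 0.31 = 0.04712
Sum = 0.272448.
Largest term belongs to Sp. nigra, so Sp. nigra is most probable.

Sp. nigra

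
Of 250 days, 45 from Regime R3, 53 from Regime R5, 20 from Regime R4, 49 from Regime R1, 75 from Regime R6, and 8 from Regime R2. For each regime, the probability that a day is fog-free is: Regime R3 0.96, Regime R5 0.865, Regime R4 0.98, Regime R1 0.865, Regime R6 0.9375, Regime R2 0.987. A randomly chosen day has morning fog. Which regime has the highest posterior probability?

Regime R5

Taking complements, P(fog | each) = Regime R3 0.04, Regime R5 0.135, Regime R4 0.02, Regime R1 0.135, Regime R6 0.0625, Regime R2 0.013.
Compute prior × likelihood for every hypothesis:
  Regime R3: 0.18 × 0.04 = 0.0072
  Regime R5: 0.212 × 0.135 = 0.02862
  Regime R4: 0.08 × 0.02 = 0.0016
  Regime R1: 0.196 × 0.135 = 0.02646
  Regime R6: 0.3 × 0.0625 = 0.01875
  Regime R2: 0.032 × 0.013 = 0.000416
Total = 0.083046.
Largest term belongs to Regime R5, so Regime R5 is most probable.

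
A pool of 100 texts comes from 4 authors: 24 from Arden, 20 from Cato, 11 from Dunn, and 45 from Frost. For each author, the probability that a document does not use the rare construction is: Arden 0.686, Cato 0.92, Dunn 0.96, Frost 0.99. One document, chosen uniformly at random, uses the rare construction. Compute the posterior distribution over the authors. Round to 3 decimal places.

Taking complements, P(rare-form | each) = Arden 0.314, Cato 0.08, Dunn 0.04, Frost 0.01.
Unnormalized posteriors (prior × likelihood):
  Arden: 0.24 × 0.314 = 0.07536
  Cato: 0.2 × 0.08 = 0.016
  Dunn: 0.11 × 0.04 = 0.0044
  Frost: 0.45 × 0.01 = 0.0045
Sum = 0.10026.
P(Arden | rare-form) = 0.07536/0.10026 ≈ 0.752
P(Cato | rare-form) = 0.016/0.10026 ≈ 0.160
P(Dunn | rare-form) = 0.0044/0.10026 ≈ 0.044
P(Frost | rare-form) = 0.0045/0.10026 ≈ 0.045

Arden 0.752, Cato 0.160, Dunn 0.044, Frost 0.045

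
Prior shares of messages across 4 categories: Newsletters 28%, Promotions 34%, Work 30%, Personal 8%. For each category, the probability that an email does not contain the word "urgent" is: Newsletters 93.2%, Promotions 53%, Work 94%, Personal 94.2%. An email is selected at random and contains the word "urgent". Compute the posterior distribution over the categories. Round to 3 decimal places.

Taking complements, P(urgent-flag | each) = Newsletters 0.068, Promotions 0.47, Work 0.06, Personal 0.058.
Prior × likelihood for each hypothesis:
  Newsletters: 0.28 × 0.068 = 0.01904
  Promotions: 0.34 × 0.47 = 0.1598
  Work: 0.3 × 0.06 = 0.018
  Personal: 0.08 × 0.058 = 0.00464
Normalizing constant = 0.20148.
P(Newsletters | urgent-flag) = 0.01904/0.20148 ≈ 0.095
P(Promotions | urgent-flag) = 0.1598/0.20148 ≈ 0.793
P(Work | urgent-flag) = 0.018/0.20148 ≈ 0.089
P(Personal | urgent-flag) = 0.00464/0.20148 ≈ 0.023

Newsletters 0.095, Promotions 0.793, Work 0.089, Personal 0.023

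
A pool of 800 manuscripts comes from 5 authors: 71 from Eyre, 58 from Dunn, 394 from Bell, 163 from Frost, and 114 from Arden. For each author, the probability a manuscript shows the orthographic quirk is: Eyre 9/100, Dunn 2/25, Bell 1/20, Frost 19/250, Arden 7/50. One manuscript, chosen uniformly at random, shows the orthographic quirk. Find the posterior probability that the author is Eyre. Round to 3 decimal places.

Unnormalized posteriors (prior × likelihood):
  Eyre: 0.08875 × 0.09 = 0.0079875
  Dunn: 0.0725 × 0.08 = 0.0058
  Bell: 0.4925 × 0.05 = 0.024625
  Frost: 0.20375 × 0.076 = 0.015485
  Arden: 0.1425 × 0.14 = 0.01995
Total = 0.0738475.
P(Eyre | evidence) = 0.0079875 / 0.0738475 ≈ 0.108.

0.108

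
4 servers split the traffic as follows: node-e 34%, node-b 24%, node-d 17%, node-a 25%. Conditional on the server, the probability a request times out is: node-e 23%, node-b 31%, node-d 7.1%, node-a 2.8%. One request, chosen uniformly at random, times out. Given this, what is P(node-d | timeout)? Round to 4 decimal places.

0.0703

Compute prior × likelihood for every hypothesis:
  node-e: 0.34 × 0.23 = 0.0782
  node-b: 0.24 × 0.31 = 0.0744
  node-d: 0.17 × 0.071 = 0.01207
  node-a: 0.25 × 0.028 = 0.007
Total = 0.17167.
P(node-d | evidence) = 0.01207 / 0.17167 ≈ 0.0703.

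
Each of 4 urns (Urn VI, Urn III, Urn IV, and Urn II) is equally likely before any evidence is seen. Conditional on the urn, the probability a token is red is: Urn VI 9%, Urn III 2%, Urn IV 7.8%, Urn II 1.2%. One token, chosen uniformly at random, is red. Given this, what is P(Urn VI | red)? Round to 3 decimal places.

0.450

Since the prior is uniform, the posterior is proportional to the likelihood:
  Urn VI: 0.09
  Urn III: 0.02
  Urn IV: 0.078
  Urn II: 0.012
Normalizing constant = 0.2.
P(Urn VI | evidence) = 0.09 / 0.2 ≈ 0.450.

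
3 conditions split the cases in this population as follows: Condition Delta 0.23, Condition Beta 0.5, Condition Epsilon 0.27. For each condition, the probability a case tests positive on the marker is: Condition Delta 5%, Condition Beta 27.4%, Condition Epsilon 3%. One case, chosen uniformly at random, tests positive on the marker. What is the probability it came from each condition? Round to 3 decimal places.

Condition Delta 0.073, Condition Beta 0.875, Condition Epsilon 0.052

Prior × likelihood for each hypothesis:
  Condition Delta: 0.23 × 0.05 = 0.0115
  Condition Beta: 0.5 × 0.274 = 0.137
  Condition Epsilon: 0.27 × 0.03 = 0.0081
Sum = 0.1566.
P(Condition Delta | marker-positive) = 0.0115/0.1566 ≈ 0.073
P(Condition Beta | marker-positive) = 0.137/0.1566 ≈ 0.875
P(Condition Epsilon | marker-positive) = 0.0081/0.1566 ≈ 0.052
(Check: 0.073+0.875+0.052 = 1.000.)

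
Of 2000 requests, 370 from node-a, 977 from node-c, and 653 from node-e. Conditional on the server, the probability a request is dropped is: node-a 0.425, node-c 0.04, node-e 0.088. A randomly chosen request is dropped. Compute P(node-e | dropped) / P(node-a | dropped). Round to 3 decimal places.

Prior × likelihood for each hypothesis:
  node-a: 0.185 × 0.425 = 0.078625
  node-c: 0.4885 × 0.04 = 0.01954
  node-e: 0.3265 × 0.088 = 0.028732
Total = 0.126897.
The ratio is 0.028732 / 0.078625 (the normalizer cancels) = 0.365.

0.365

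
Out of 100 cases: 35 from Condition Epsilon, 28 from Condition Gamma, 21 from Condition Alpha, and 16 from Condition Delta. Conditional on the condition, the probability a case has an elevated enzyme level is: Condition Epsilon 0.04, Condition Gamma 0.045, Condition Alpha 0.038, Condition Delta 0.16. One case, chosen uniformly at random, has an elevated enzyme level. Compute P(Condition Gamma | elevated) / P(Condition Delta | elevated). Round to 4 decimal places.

0.4922

Prior × likelihood for each hypothesis:
  Condition Epsilon: 0.35 × 0.04 = 0.014
  Condition Gamma: 0.28 × 0.045 = 0.0126
  Condition Alpha: 0.21 × 0.038 = 0.00798
  Condition Delta: 0.16 × 0.16 = 0.0256
Total = 0.06018.
The ratio is 0.0126 / 0.0256 (the normalizer cancels) = 0.4922.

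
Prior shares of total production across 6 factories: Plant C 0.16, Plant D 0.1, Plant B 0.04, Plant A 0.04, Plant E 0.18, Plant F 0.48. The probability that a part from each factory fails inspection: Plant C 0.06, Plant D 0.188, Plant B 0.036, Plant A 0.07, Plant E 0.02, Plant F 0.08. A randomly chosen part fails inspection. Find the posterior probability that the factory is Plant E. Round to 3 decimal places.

Compute prior × likelihood for every hypothesis:
  Plant C: 0.16 × 0.06 = 0.0096
  Plant D: 0.1 × 0.188 = 0.0188
  Plant B: 0.04 × 0.036 = 0.00144
  Plant A: 0.04 × 0.07 = 0.0028
  Plant E: 0.18 × 0.02 = 0.0036
  Plant F: 0.48 × 0.08 = 0.0384
Total = 0.07464.
P(Plant E | evidence) = 0.0036 / 0.07464 ≈ 0.048.

0.048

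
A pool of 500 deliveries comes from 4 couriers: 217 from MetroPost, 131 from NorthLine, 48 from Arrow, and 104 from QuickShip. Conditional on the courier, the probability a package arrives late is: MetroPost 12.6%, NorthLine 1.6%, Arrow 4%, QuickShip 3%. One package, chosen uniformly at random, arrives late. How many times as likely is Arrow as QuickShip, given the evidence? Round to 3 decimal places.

0.615

Unnormalized posteriors (prior × likelihood):
  MetroPost: 0.434 × 0.126 = 0.054684
  NorthLine: 0.262 × 0.016 = 0.004192
  Arrow: 0.096 × 0.04 = 0.00384
  QuickShip: 0.208 × 0.03 = 0.00624
Sum = 0.068956.
The ratio is 0.00384 / 0.00624 (the normalizer cancels) = 0.615.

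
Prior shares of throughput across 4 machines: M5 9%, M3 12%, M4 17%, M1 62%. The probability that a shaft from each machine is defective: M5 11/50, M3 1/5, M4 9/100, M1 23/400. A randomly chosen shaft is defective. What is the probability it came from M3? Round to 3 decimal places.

Unnormalized posteriors (prior × likelihood):
  M5: 0.09 × 0.22 = 0.0198
  M3: 0.12 × 0.2 = 0.024
  M4: 0.17 × 0.09 = 0.0153
  M1: 0.62 × 0.0575 = 0.03565
Normalizing constant = 0.09475.
P(M3 | evidence) = 0.024 / 0.09475 ≈ 0.253.

0.253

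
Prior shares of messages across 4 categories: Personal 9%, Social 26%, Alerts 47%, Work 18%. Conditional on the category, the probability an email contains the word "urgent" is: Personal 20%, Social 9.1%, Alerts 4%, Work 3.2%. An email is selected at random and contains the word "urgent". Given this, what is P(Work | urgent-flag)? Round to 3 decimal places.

Unnormalized posteriors (prior × likelihood):
  Personal: 0.09 × 0.2 = 0.018
  Social: 0.26 × 0.091 = 0.02366
  Alerts: 0.47 × 0.04 = 0.0188
  Work: 0.18 × 0.032 = 0.00576
Normalizing constant = 0.06622.
P(Work | evidence) = 0.00576 / 0.06622 ≈ 0.087.

0.087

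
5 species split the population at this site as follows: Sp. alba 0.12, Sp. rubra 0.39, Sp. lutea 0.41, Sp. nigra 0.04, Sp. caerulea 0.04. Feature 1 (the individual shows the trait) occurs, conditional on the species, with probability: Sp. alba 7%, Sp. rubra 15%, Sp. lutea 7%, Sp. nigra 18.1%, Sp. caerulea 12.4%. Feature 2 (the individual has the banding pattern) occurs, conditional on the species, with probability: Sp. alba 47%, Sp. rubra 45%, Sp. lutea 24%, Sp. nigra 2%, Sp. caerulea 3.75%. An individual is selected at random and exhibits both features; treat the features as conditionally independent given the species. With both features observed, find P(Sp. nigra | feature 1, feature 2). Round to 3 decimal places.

0.004

Compute prior × likelihood for every hypothesis:
  Sp. alba: 0.12 × 0.07 × 0.47 = 0.003948
  Sp. rubra: 0.39 × 0.15 × 0.45 = 0.026325
  Sp. lutea: 0.41 × 0.07 × 0.24 = 0.006888
  Sp. nigra: 0.04 × 0.181 × 0.02 = 0.0001448
  Sp. caerulea: 0.04 × 0.124 × 0.0375 = 0.000186
Total = 0.0374918.
P(Sp. nigra | evidence) = 0.0001448 / 0.0374918 ≈ 0.004.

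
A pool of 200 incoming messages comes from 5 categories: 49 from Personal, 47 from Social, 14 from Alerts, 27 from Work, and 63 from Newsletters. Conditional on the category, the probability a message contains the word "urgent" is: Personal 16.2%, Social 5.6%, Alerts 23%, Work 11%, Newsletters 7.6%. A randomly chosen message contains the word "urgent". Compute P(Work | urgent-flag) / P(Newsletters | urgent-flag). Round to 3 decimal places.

0.620

By Bayes' rule, posterior ∝ prior × likelihood:
  Personal: 0.245 × 0.162 = 0.03969
  Social: 0.235 × 0.056 = 0.01316
  Alerts: 0.07 × 0.23 = 0.0161
  Work: 0.135 × 0.11 = 0.01485
  Newsletters: 0.315 × 0.076 = 0.02394
Normalizing constant = 0.10774.
The ratio is 0.01485 / 0.02394 (the normalizer cancels) = 0.620.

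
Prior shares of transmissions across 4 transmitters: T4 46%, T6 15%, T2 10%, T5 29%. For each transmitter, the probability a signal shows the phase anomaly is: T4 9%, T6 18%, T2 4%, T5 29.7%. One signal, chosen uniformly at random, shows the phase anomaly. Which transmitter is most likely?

Compute prior × likelihood for every hypothesis:
  T4: 0.46 × 0.09 = 0.0414
  T6: 0.15 × 0.18 = 0.027
  T2: 0.1 × 0.04 = 0.004
  T5: 0.29 × 0.297 = 0.08613
Normalizing constant = 0.15853.
Largest term belongs to T5, so T5 is most probable.

T5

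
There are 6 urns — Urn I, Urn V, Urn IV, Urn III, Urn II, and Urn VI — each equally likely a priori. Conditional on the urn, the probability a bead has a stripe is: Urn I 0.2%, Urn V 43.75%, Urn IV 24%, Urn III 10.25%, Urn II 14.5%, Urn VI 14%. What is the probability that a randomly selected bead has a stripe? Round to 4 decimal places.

With a uniform prior (1/6 each), posterior ∝ likelihood:
  Urn I: 0.002
  Urn V: 0.4375
  Urn IV: 0.24
  Urn III: 0.1025
  Urn II: 0.145
  Urn VI: 0.14
P(striped) = (1/6) × (0.002 + 0.4375 + 0.24 + 0.1025 + 0.145 + 0.14) = 1.067/6 ≈ 0.1778.

0.1778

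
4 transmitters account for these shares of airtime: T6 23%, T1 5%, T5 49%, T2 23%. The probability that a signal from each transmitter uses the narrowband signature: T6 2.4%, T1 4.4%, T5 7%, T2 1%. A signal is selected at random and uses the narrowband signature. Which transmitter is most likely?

Compute prior × likelihood for every hypothesis:
  T6: 0.23 × 0.024 = 0.00552
  T1: 0.05 × 0.044 = 0.0022
  T5: 0.49 × 0.07 = 0.0343
  T2: 0.23 × 0.01 = 0.0023
Total = 0.04432.
Largest term belongs to T5, so T5 is most probable.

T5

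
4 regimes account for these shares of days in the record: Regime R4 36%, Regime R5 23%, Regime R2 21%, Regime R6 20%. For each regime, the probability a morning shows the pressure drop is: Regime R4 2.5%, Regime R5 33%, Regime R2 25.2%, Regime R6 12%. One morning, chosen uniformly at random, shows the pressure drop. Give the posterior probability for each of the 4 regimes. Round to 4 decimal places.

By Bayes' rule, posterior ∝ prior × likelihood:
  Regime R4: 0.36 × 0.025 = 0.009
  Regime R5: 0.23 × 0.33 = 0.0759
  Regime R2: 0.21 × 0.252 = 0.05292
  Regime R6: 0.2 × 0.12 = 0.024
Total = 0.16182.
P(Regime R4 | drop) = 0.009/0.16182 ≈ 0.0556
P(Regime R5 | drop) = 0.0759/0.16182 ≈ 0.4690
P(Regime R2 | drop) = 0.05292/0.16182 ≈ 0.3270
P(Regime R6 | drop) = 0.024/0.16182 ≈ 0.1483

Regime R4 0.0556, Regime R5 0.4690, Regime R2 0.3270, Regime R6 0.1483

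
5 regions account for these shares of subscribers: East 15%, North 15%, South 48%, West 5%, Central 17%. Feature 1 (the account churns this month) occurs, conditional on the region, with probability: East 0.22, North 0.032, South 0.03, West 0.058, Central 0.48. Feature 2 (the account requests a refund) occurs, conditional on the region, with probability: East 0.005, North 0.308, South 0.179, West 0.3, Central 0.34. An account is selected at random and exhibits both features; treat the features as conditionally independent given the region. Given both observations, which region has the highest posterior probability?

By Bayes' rule, posterior ∝ prior × likelihood:
  East: 0.15 × 0.22 × 0.005 = 0.000165
  North: 0.15 × 0.032 × 0.308 = 0.0014784
  South: 0.48 × 0.03 × 0.179 = 0.0025776
  West: 0.05 × 0.058 × 0.3 = 0.00087
  Central: 0.17 × 0.48 × 0.34 = 0.027744
Total = 0.032835.
Largest term belongs to Central, so Central is most probable.

Central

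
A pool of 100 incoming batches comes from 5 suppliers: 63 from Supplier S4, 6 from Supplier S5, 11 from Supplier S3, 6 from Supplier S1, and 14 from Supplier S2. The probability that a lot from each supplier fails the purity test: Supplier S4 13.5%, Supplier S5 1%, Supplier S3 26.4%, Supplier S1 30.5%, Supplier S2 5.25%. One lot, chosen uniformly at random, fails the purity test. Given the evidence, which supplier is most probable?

Supplier S4

Prior × likelihood for each hypothesis:
  Supplier S4: 0.63 × 0.135 = 0.08505
  Supplier S5: 0.06 × 0.01 = 0.0006
  Supplier S3: 0.11 × 0.264 = 0.02904
  Supplier S1: 0.06 × 0.305 = 0.0183
  Supplier S2: 0.14 × 0.0525 = 0.00735
Normalizing constant = 0.14034.
Largest term belongs to Supplier S4, so Supplier S4 is most probable.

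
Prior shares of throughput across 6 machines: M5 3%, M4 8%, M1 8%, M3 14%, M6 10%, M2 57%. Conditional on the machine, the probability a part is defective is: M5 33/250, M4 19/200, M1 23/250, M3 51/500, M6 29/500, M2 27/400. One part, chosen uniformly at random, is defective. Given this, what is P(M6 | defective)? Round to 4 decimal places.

0.0749

Unnormalized posteriors (prior × likelihood):
  M5: 0.03 × 0.132 = 0.00396
  M4: 0.08 × 0.095 = 0.0076
  M1: 0.08 × 0.092 = 0.00736
  M3: 0.14 × 0.102 = 0.01428
  M6: 0.1 × 0.058 = 0.0058
  M2: 0.57 × 0.0675 = 0.038475
Normalizing constant = 0.077475.
P(M6 | evidence) = 0.0058 / 0.077475 ≈ 0.0749.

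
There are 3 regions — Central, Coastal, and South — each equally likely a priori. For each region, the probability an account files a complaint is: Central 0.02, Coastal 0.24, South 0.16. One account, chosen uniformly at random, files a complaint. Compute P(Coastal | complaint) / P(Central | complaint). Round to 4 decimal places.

With a uniform prior (1/3 each), posterior ∝ likelihood:
  Central: 0.02
  Coastal: 0.24
  South: 0.16
Sum = 0.42.
The ratio is 0.24 / 0.02 (the normalizer cancels) = 12.0000.

12.0000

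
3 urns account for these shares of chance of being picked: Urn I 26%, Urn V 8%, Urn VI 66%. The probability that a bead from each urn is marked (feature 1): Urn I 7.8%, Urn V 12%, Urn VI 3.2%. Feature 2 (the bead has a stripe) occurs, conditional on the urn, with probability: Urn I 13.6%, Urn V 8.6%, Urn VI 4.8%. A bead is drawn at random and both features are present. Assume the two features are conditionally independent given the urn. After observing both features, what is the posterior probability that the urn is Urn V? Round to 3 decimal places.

Unnormalized posteriors (prior × likelihood):
  Urn I: 0.26 × 0.078 × 0.136 = 0.00275808
  Urn V: 0.08 × 0.12 × 0.086 = 0.0008256
  Urn VI: 0.66 × 0.032 × 0.048 = 0.00101376
Sum = 0.00459744.
P(Urn V | evidence) = 0.0008256 / 0.00459744 ≈ 0.180.

0.180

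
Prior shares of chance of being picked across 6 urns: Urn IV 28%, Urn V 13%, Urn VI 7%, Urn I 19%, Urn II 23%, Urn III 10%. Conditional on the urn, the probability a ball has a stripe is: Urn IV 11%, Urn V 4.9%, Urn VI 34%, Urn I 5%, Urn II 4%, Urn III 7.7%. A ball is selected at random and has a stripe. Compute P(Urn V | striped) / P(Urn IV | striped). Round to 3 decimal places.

Compute prior × likelihood for every hypothesis:
  Urn IV: 0.28 × 0.11 = 0.0308
  Urn V: 0.13 × 0.049 = 0.00637
  Urn VI: 0.07 × 0.34 = 0.0238
  Urn I: 0.19 × 0.05 = 0.0095
  Urn II: 0.23 × 0.04 = 0.0092
  Urn III: 0.1 × 0.077 = 0.0077
Sum = 0.08737.
The ratio is 0.00637 / 0.0308 (the normalizer cancels) = 0.207.

0.207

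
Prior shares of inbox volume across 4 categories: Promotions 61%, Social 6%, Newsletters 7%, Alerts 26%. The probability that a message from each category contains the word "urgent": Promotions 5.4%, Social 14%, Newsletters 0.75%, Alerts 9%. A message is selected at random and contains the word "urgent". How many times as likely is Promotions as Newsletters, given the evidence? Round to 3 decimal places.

Unnormalized posteriors (prior × likelihood):
  Promotions: 0.61 × 0.054 = 0.03294
  Social: 0.06 × 0.14 = 0.0084
  Newsletters: 0.07 × 0.0075 = 0.000525
  Alerts: 0.26 × 0.09 = 0.0234
Normalizing constant = 0.065265.
The ratio is 0.03294 / 0.000525 (the normalizer cancels) = 62.743.

62.743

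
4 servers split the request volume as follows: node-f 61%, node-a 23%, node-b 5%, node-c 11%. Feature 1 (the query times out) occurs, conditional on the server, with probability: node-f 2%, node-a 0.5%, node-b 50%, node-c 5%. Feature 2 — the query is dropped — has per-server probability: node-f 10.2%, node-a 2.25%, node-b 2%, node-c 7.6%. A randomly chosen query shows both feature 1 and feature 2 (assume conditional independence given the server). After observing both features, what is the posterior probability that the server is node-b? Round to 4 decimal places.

0.2285

Compute prior × likelihood for every hypothesis:
  node-f: 0.61 × 0.02 × 0.102 = 0.0012444
  node-a: 0.23 × 0.005 × 0.0225 = 0.000025875
  node-b: 0.05 × 0.5 × 0.02 = 0.0005
  node-c: 0.11 × 0.05 × 0.076 = 0.000418
Sum = 0.002188275.
P(node-b | evidence) = 0.0005 / 0.002188275 ≈ 0.2285.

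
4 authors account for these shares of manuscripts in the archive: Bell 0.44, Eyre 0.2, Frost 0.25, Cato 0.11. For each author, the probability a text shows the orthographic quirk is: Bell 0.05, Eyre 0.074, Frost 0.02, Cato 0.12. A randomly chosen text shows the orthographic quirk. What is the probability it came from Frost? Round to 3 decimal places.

Prior × likelihood for each hypothesis:
  Bell: 0.44 × 0.05 = 0.022
  Eyre: 0.2 × 0.074 = 0.0148
  Frost: 0.25 × 0.02 = 0.005
  Cato: 0.11 × 0.12 = 0.0132
Sum = 0.055.
P(Frost | evidence) = 0.005 / 0.055 ≈ 0.091.

0.091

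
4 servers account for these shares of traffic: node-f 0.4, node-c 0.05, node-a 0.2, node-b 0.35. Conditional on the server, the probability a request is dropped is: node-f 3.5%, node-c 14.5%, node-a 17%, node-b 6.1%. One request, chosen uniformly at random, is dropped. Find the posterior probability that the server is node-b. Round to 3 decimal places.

Compute prior × likelihood for every hypothesis:
  node-f: 0.4 × 0.035 = 0.014
  node-c: 0.05 × 0.145 = 0.00725
  node-a: 0.2 × 0.17 = 0.034
  node-b: 0.35 × 0.061 = 0.02135
Sum = 0.0766.
P(node-b | evidence) = 0.02135 / 0.0766 ≈ 0.279.

0.279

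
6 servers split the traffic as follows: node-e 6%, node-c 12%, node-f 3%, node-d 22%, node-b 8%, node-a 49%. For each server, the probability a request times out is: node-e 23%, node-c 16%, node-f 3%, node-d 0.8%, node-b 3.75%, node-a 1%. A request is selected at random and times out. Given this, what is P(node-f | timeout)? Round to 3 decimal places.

0.021

Prior × likelihood for each hypothesis:
  node-e: 0.06 × 0.23 = 0.0138
  node-c: 0.12 × 0.16 = 0.0192
  node-f: 0.03 × 0.03 = 0.0009
  node-d: 0.22 × 0.008 = 0.00176
  node-b: 0.08 × 0.0375 = 0.003
  node-a: 0.49 × 0.01 = 0.0049
Sum = 0.04356.
P(node-f | evidence) = 0.0009 / 0.04356 ≈ 0.021.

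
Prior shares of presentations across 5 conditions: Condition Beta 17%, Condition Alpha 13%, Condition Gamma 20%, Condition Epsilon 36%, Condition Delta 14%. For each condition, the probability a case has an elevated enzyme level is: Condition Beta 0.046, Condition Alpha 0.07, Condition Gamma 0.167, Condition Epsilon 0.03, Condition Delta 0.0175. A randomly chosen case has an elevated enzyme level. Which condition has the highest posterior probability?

Unnormalized posteriors (prior × likelihood):
  Condition Beta: 0.17 × 0.046 = 0.00782
  Condition Alpha: 0.13 × 0.07 = 0.0091
  Condition Gamma: 0.2 × 0.167 = 0.0334
  Condition Epsilon: 0.36 × 0.03 = 0.0108
  Condition Delta: 0.14 × 0.0175 = 0.00245
Normalizing constant = 0.06357.
Largest term belongs to Condition Gamma, so Condition Gamma is most probable.

Condition Gamma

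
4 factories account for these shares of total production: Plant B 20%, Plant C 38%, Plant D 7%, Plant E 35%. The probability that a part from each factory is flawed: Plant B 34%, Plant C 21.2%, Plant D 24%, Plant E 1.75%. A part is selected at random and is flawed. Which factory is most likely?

Prior × likelihood for each hypothesis:
  Plant B: 0.2 × 0.34 = 0.068
  Plant C: 0.38 × 0.212 = 0.08056
  Plant D: 0.07 × 0.24 = 0.0168
  Plant E: 0.35 × 0.0175 = 0.006125
Total = 0.171485.
Largest term belongs to Plant C, so Plant C is most probable.

Plant C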